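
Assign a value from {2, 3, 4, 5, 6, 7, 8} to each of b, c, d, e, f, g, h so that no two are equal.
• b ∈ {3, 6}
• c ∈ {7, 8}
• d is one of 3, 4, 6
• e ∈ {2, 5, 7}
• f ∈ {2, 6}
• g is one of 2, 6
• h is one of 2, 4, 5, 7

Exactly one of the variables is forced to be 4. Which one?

d

The 7 variables together cover exactly {2, 3, 4, 5, 6, 7, 8} — 7 values for 7 variables — and 8 appears only in c's list, so c = 8.
f and g between them cover only {2, 6} — a naked pair. Remove those values from b, d, e, h.
b has just one choice, so b = 3. So d can't be 3.
So 4 goes to d.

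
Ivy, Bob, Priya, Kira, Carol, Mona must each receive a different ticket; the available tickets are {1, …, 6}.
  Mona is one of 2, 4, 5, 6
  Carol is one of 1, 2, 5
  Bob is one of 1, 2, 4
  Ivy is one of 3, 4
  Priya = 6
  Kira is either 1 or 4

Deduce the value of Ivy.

Priya must be 6 (only option left). Eliminate 6 elsewhere: Mona.
Among the 5 still-open variables, 3 fits only Ivy (and all 5 values in {1, 2, 3, 4, 5} must be used), so Ivy = 3.

3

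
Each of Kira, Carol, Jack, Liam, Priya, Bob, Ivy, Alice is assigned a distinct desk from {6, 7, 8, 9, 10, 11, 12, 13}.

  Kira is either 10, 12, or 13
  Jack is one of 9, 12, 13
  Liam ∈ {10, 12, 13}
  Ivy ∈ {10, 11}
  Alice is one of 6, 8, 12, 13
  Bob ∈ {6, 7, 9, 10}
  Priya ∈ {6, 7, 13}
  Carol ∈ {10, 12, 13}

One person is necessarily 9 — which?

The 8 variables draw from only 8 values {6, 7, 8, 9, 10, 11, 12, 13}, so each is used; only Alice can be 8, hence Alice = 8.
The 7 still-open variables together cover exactly {6, 7, 9, 10, 11, 12, 13} — 7 values for 7 variables — and 11 appears only in Ivy's list, so Ivy = 11.
Kira, Carol, Liam between them cover only {10, 12, 13} — a naked triple. Remove those values from Jack, Priya, Bob.
So 9 goes to Jack.

Jack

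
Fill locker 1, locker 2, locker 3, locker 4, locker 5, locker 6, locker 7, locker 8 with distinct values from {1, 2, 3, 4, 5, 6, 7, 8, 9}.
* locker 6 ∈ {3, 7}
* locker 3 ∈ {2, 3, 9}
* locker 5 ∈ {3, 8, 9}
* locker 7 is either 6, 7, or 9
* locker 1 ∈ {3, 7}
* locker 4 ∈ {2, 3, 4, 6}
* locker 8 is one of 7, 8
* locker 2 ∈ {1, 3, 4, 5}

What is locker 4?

The 2 variables locker 1 and locker 6 are confined to {3, 7}, which locks those values in; drop them from locker 2, locker 3, locker 4, locker 5, locker 7, locker 8.
That leaves locker 8 = 8. Remove 8 from locker 5.
That leaves locker 5 = 9. Eliminate 9 elsewhere: locker 3, locker 7.
locker 7 has just one choice, so locker 7 = 6. So locker 4 can't be 6.
locker 3's domain is down to {2}, so locker 3 = 2. Strike 2 from locker 4.
So locker 4 = 4.

4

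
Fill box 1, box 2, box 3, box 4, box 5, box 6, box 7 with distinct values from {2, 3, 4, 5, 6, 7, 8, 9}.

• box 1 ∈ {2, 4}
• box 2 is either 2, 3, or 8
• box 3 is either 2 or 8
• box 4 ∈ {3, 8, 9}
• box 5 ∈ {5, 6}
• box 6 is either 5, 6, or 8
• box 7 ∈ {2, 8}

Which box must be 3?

box 2

Among the 7 variables, 4 fits only box 1 (and all 7 values in {2, 3, 4, 5, 6, 8, 9} must be used), so box 1 = 4.
Among the 6 still-open variables, 9 fits only box 4 (and all 6 values in {2, 3, 5, 6, 8, 9} must be used), so box 4 = 9.
The 5 still-open variables together cover exactly {2, 3, 5, 6, 8} — 5 values for 5 variables — and 3 appears only in box 2's list, so box 2 = 3.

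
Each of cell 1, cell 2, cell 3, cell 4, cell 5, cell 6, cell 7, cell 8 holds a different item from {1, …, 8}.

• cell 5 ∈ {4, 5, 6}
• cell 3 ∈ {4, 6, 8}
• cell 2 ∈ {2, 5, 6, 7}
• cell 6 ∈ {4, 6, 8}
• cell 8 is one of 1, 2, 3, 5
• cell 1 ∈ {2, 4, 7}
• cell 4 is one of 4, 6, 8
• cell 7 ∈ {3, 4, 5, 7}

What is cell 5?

5

The 8 variables draw from only 8 values {1, 2, 3, 4, 5, 6, 7, 8}, so each is used; only cell 8 can be 1, hence cell 8 = 1.
Among the 7 still-open variables, 3 fits only cell 7 (and all 7 values in {2, 3, 4, 5, 6, 7, 8} must be used), so cell 7 = 3.
cell 3, cell 4, cell 6 share exactly the 3 values {4, 6, 8}; by pigeonhole those values go to them, so strike 4, 6, 8 from cell 1, cell 2, cell 5.
So cell 5 = 5.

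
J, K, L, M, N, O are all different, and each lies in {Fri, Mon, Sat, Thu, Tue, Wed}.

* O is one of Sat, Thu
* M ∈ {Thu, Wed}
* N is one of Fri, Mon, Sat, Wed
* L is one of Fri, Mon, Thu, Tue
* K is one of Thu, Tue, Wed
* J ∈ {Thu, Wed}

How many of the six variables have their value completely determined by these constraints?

2

J and M share exactly the 2 values {Thu, Wed}; by pigeonhole those values go to them, so strike Thu, Wed from K, L, N, O.
K has just one choice, so K = Tue. So L can't be Tue.
O's domain is down to {Sat}, so O = Sat. Eliminate Sat elsewhere: N.
Determined: K=Tue, O=Sat. The other variables each still have more than one consistent value. That makes 2.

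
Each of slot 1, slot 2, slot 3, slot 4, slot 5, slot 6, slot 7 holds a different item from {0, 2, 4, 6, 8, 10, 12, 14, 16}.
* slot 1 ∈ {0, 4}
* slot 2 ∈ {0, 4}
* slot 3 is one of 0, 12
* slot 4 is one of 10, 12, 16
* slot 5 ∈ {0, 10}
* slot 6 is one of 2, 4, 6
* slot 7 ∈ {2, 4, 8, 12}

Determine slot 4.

The 2 variables slot 1 and slot 2 are confined to {0, 4}, which locks those values in; drop them from slot 3, slot 5, slot 6, slot 7.
That leaves slot 3 = 12. Eliminate 12 elsewhere: slot 4, slot 7.
That leaves slot 5 = 10. Remove 10 from slot 4.
So slot 4 = 16.

16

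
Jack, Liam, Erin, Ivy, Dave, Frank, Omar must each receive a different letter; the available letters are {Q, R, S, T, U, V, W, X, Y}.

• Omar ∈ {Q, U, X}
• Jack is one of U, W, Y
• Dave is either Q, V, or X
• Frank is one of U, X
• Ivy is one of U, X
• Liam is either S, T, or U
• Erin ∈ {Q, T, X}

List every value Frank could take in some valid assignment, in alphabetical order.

The 2 variables Ivy and Frank are confined to {U, X}, which locks those values in; drop them from Jack, Liam, Erin, Dave, Omar.
That leaves Omar = Q. Eliminate Q elsewhere: Erin, Dave.
Erin has just one choice, so Erin = T. Remove T from Liam.
Dave must be V (only option left).
Liam has just one choice, so Liam = S.
No further eliminations apply; Frank can still be any of U, X.

U, X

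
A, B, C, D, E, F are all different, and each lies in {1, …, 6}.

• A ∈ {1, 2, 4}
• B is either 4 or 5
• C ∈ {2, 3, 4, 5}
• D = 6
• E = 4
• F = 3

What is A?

D must be 6 (only option left).
E must be 4 (only option left). Eliminate 4 elsewhere: A, B, C.
That leaves F = 3. Eliminate 3 elsewhere: C.
B must be 5 (only option left). Strike 5 from C.
C's domain is down to {2}, so C = 2. Remove 2 from A.
So A = 1.

1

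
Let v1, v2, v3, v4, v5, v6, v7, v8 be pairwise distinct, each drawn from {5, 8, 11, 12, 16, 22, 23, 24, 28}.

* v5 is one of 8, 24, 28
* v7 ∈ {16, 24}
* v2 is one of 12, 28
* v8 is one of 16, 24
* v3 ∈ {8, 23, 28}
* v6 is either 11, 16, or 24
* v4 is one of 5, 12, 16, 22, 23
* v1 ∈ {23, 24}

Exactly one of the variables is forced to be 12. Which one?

v2

v7 and v8 share exactly the 2 values {16, 24}; by pigeonhole those values go to them, so strike 16, 24 from v1, v4, v5, v6.
v1's domain is down to {23}, so v1 = 23. Remove 23 from v3, v4.
v6 has just one choice, so v6 = 11.
v3 and v5 share exactly the 2 values {8, 28}; by pigeonhole those values go to them, so strike 8, 28 from v2.
So 12 goes to v2.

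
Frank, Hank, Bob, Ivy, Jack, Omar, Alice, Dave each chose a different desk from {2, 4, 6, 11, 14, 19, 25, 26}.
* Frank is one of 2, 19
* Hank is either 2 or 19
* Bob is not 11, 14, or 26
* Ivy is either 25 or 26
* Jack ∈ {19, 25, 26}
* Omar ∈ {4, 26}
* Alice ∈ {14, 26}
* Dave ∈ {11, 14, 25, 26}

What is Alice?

The 8 variables draw from only 8 values {2, 4, 6, 11, 14, 19, 25, 26}, so each is used; only Bob can be 6, hence Bob = 6.
Among the 7 still-open variables, 4 fits only Omar (and all 7 values in {2, 4, 11, 14, 19, 25, 26} must be used), so Omar = 4.
Among the 6 still-open variables, 11 fits only Dave (and all 6 values in {2, 11, 14, 19, 25, 26} must be used), so Dave = 11.
The 5 still-open variables draw from only 5 values {2, 14, 19, 25, 26}, so each is used; only Alice can be 14, hence Alice = 14.

14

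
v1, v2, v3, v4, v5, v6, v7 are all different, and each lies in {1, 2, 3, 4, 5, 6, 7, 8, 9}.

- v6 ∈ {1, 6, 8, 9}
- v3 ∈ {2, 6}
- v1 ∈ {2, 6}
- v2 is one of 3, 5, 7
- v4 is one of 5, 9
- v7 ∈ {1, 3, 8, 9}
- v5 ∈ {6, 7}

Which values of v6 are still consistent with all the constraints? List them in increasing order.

1, 8, 9

The 2 variables v1 and v3 are confined to {2, 6}, which locks those values in; drop them from v5, v6.
That leaves v5 = 7. Strike 7 from v2.
No further eliminations apply; v6 can still be any of 1, 8, 9.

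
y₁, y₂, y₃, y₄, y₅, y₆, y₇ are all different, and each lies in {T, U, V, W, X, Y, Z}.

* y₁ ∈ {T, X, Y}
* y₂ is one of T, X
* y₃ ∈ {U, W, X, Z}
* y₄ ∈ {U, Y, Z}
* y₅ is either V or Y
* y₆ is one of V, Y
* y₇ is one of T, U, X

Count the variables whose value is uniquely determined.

3

Among the 7 variables, W fits only y₃ (and all 7 values in {T, U, V, W, X, Y, Z} must be used), so y₃ = W.
The 6 still-open variables together cover exactly {T, U, V, X, Y, Z} — 6 values for 6 variables — and Z appears only in y₄'s list, so y₄ = Z.
The 5 still-open variables draw from only 5 values {T, U, V, X, Y}, so each is used; only y₇ can be U, hence y₇ = U.
y₅ and y₆ between them cover only {V, Y} — a naked pair. Remove those values from y₁.
Determined: y₃=W, y₄=Z, y₇=U. The other variables each still have more than one consistent value. That makes 3.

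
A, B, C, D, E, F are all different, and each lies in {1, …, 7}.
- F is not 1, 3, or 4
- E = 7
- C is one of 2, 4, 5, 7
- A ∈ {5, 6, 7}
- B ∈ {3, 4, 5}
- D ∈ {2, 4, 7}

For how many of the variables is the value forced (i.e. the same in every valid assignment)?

E must be 7 (only option left). Strike 7 from A, C, D, F.
The 5 still-open variables draw from only 5 values {2, 3, 4, 5, 6}, so each is used; only B can be 3, hence B = 3.
Determined: B=3, E=7. The other variables each still have more than one consistent value. That makes 2.

2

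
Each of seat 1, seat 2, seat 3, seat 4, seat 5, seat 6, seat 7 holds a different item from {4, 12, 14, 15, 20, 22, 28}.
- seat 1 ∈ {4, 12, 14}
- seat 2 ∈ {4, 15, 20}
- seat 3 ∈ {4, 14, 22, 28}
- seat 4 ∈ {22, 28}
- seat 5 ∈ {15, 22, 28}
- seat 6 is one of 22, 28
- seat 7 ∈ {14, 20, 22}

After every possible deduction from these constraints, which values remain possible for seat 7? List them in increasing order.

The 7 variables together cover exactly {4, 12, 14, 15, 20, 22, 28} — 7 values for 7 variables — and 12 appears only in seat 1's list, so seat 1 = 12.
seat 4 and seat 6 share exactly the 2 values {22, 28}; by pigeonhole those values go to them, so strike 22, 28 from seat 3, seat 5, seat 7.
seat 5 has just one choice, so seat 5 = 15. Strike 15 from seat 2.
No further eliminations apply; seat 7 can still be any of 14, 20.

14, 20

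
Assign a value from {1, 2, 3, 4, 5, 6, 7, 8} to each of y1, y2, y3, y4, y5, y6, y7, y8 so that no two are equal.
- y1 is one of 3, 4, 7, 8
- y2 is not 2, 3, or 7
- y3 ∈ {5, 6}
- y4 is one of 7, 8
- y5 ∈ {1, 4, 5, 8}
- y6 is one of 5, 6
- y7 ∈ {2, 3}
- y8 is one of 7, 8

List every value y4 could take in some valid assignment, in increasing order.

7, 8

The 8 variables draw from only 8 values {1, 2, 3, 4, 5, 6, 7, 8}, so each is used; only y7 can be 2, hence y7 = 2.
The 7 still-open variables draw from only 7 values {1, 3, 4, 5, 6, 7, 8}, so each is used; only y1 can be 3, hence y1 = 3.
y3 and y6 between them cover only {5, 6} — a naked pair. Remove those values from y2, y5.
y4 and y8 between them cover only {7, 8} — a naked pair. Remove those values from y2, y5.
No further eliminations apply; y4 can still be any of 7, 8.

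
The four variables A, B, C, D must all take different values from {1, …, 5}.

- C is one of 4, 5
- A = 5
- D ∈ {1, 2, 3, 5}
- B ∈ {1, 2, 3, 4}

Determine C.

A must be 5 (only option left). Remove 5 from C, D.
So C = 4.

4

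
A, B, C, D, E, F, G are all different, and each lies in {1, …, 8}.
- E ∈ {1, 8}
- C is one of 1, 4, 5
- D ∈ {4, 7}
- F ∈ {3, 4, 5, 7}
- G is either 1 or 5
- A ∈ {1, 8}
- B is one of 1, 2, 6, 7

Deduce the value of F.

A and E share exactly the 2 values {1, 8}; by pigeonhole those values go to them, so strike 1, 8 from B, C, G.
G has just one choice, so G = 5. Remove 5 from C, F.
C must be 4 (only option left). So D, F can't be 4.
D's domain is down to {7}, so D = 7. Remove 7 from B, F.
So F = 3.

3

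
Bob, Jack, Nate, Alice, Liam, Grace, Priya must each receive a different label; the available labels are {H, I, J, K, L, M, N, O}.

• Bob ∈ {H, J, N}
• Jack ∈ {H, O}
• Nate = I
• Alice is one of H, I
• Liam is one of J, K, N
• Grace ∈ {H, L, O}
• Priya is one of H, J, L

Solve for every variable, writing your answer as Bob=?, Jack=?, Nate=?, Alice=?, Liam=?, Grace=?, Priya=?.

Bob=N, Jack=O, Nate=I, Alice=H, Liam=K, Grace=L, Priya=J

Nate has just one choice, so Nate = I. Strike I from Alice.
That leaves Alice = H. Eliminate H elsewhere: Bob, Jack, Grace, Priya.
Jack's domain is down to {O}, so Jack = O. Strike O from Grace.
Grace must be L (only option left). So Priya can't be L.
Priya must be J (only option left). So Bob, Liam can't be J.
That leaves Bob = N. Remove N from Liam.
Liam must be K (only option left).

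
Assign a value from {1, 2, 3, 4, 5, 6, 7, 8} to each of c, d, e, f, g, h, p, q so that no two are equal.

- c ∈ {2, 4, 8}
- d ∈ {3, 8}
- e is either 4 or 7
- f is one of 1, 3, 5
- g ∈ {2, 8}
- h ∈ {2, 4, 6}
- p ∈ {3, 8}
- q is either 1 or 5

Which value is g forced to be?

2

The 8 variables draw from only 8 values {1, 2, 3, 4, 5, 6, 7, 8}, so each is used; only h can be 6, hence h = 6.
The 7 still-open variables together cover exactly {1, 2, 3, 4, 5, 7, 8} — 7 values for 7 variables — and 7 appears only in e's list, so e = 7.
The 6 still-open variables draw from only 6 values {1, 2, 3, 4, 5, 8}, so each is used; only c can be 4, hence c = 4.
Among the 5 still-open variables, 2 fits only g (and all 5 values in {1, 2, 3, 5, 8} must be used), so g = 2.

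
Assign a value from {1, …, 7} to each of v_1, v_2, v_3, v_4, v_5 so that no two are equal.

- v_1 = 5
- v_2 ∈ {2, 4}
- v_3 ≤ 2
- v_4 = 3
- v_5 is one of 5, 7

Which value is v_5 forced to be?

v_1 has just one choice, so v_1 = 5. Eliminate 5 elsewhere: v_5.
So v_5 = 7.

7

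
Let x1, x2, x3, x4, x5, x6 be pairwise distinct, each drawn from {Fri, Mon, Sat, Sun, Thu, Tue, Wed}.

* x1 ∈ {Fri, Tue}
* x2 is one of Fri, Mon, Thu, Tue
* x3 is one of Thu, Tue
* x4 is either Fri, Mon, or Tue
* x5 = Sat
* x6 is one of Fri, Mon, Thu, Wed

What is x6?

Wed

x5 has just one choice, so x5 = Sat.
Among the 5 still-open variables, Wed fits only x6 (and all 5 values in {Fri, Mon, Thu, Tue, Wed} must be used), so x6 = Wed.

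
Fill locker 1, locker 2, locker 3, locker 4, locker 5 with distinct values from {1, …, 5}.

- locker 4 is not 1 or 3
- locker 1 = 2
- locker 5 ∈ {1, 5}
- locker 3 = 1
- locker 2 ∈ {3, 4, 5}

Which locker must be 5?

locker 1 has just one choice, so locker 1 = 2. Remove 2 from locker 4.
locker 3's domain is down to {1}, so locker 3 = 1. Strike 1 from locker 5.

locker 5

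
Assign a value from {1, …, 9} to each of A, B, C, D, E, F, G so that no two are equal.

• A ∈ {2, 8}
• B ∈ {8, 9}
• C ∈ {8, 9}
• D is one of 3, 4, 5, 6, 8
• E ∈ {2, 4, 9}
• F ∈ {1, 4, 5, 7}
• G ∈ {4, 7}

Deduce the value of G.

B and C between them cover only {8, 9} — a naked pair. Remove those values from A, D, E.
A has just one choice, so A = 2. So E can't be 2.
E must be 4 (only option left). Strike 4 from D, F, G.
So G = 7.

7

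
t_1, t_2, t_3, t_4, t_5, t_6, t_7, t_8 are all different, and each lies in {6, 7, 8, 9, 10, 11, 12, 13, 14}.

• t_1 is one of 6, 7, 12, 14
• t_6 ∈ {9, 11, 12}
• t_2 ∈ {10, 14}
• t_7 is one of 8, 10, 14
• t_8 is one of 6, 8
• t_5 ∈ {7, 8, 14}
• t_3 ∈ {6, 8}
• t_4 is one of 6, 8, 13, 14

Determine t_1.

The 2 variables t_3 and t_8 are confined to {6, 8}, which locks those values in; drop them from t_1, t_4, t_5, t_7.
The 2 variables t_2 and t_7 are confined to {10, 14}, which locks those values in; drop them from t_1, t_4, t_5.
t_4 has just one choice, so t_4 = 13.
t_5 must be 7 (only option left). Remove 7 from t_1.
So t_1 = 12.

12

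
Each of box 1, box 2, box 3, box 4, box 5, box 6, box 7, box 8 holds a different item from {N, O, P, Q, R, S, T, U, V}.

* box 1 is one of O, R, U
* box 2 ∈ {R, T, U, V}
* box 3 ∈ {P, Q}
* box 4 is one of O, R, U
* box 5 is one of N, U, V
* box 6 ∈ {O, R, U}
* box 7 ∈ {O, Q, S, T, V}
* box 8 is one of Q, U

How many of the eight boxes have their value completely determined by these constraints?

2

The 3 variables box 1, box 4, box 6 are confined to {O, R, U}, which locks those values in; drop them from box 2, box 5, box 7, box 8.
box 8's domain is down to {Q}, so box 8 = Q. So box 3, box 7 can't be Q.
That leaves box 3 = P.
Determined: box 3=P, box 8=Q. The other boxes each still have more than one consistent value. That makes 2.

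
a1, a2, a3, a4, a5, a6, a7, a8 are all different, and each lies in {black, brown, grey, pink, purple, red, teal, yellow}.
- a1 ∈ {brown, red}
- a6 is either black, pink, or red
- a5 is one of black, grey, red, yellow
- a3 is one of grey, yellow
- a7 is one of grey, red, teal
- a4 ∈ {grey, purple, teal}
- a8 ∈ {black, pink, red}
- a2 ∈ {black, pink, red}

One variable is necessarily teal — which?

The 8 variables draw from only 8 values {black, brown, grey, pink, purple, red, teal, yellow}, so each is used; only a1 can be brown, hence a1 = brown.
The 7 still-open variables together cover exactly {black, grey, pink, purple, red, teal, yellow} — 7 values for 7 variables — and purple appears only in a4's list, so a4 = purple.
The 6 still-open variables draw from only 6 values {black, grey, pink, red, teal, yellow}, so each is used; only a7 can be teal, hence a7 = teal.

a7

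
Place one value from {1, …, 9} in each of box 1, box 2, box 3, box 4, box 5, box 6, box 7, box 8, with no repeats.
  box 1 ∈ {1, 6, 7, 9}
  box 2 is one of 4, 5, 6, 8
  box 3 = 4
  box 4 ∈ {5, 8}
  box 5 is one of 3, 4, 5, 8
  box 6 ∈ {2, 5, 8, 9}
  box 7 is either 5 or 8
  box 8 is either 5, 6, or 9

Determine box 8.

9

box 3 has just one choice, so box 3 = 4. So box 2, box 5 can't be 4.
The 2 variables box 4 and box 7 are confined to {5, 8}, which locks those values in; drop them from box 2, box 5, box 6, box 8.
box 2 has just one choice, so box 2 = 6. Strike 6 from box 1, box 8.
So box 8 = 9.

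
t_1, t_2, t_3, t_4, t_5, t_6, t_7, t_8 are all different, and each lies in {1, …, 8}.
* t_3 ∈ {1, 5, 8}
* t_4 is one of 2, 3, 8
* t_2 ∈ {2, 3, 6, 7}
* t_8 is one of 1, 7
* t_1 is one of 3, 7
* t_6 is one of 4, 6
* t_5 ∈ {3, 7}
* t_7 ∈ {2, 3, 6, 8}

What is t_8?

1

Among the 8 variables, 4 fits only t_6 (and all 8 values in {1, 2, 3, 4, 5, 6, 7, 8} must be used), so t_6 = 4.
The 7 still-open variables draw from only 7 values {1, 2, 3, 5, 6, 7, 8}, so each is used; only t_3 can be 5, hence t_3 = 5.
Among the 6 still-open variables, 1 fits only t_8 (and all 6 values in {1, 2, 3, 6, 7, 8} must be used), so t_8 = 1.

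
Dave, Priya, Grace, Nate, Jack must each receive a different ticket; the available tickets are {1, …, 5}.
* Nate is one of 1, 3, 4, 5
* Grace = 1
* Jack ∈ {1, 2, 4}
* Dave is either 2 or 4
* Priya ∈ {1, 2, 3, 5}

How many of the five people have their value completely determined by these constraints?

Grace has just one choice, so Grace = 1. Eliminate 1 elsewhere: Priya, Nate, Jack.
Dave and Jack share exactly the 2 values {2, 4}; by pigeonhole those values go to them, so strike 2, 4 from Priya, Nate.
Determined: Grace=1. The other people each still have more than one consistent value. That makes 1.

1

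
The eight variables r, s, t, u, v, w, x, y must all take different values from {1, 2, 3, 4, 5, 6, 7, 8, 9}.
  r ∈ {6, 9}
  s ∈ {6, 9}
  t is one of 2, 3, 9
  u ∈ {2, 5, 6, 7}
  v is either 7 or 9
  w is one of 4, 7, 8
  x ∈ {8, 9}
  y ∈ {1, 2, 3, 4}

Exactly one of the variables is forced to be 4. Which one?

r and s share exactly the 2 values {6, 9}; by pigeonhole those values go to them, so strike 6, 9 from t, u, v, x.
v must be 7 (only option left). Strike 7 from u, w.
x has just one choice, so x = 8. So w can't be 8.
So 4 goes to w.

w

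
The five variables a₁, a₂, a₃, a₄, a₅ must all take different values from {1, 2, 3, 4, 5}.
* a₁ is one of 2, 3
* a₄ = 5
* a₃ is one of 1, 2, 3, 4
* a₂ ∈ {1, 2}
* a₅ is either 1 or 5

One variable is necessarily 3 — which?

a₁

a₄ must be 5 (only option left). Remove 5 from a₅.
a₅ has just one choice, so a₅ = 1. Eliminate 1 elsewhere: a₂, a₃.
a₂ has just one choice, so a₂ = 2. Remove 2 from a₁, a₃.
So 3 goes to a₁.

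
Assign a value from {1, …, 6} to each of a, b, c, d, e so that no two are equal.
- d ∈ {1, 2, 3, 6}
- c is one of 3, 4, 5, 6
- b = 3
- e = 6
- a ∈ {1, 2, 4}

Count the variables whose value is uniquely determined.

b has just one choice, so b = 3. Eliminate 3 elsewhere: c, d.
e must be 6 (only option left). So c, d can't be 6.
Determined: b=3, e=6. The other variables each still have more than one consistent value. That makes 2.

2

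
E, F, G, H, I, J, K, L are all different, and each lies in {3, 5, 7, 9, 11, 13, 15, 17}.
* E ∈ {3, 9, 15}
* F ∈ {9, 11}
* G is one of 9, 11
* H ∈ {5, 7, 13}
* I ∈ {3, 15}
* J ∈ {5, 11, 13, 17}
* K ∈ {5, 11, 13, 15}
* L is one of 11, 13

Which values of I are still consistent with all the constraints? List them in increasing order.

3, 15

The 8 variables together cover exactly {3, 5, 7, 9, 11, 13, 15, 17} — 8 values for 8 variables — and 7 appears only in H's list, so H = 7.
Among the 7 still-open variables, 17 fits only J (and all 7 values in {3, 5, 9, 11, 13, 15, 17} must be used), so J = 17.
The 6 still-open variables together cover exactly {3, 5, 9, 11, 13, 15} — 6 values for 6 variables — and 5 appears only in K's list, so K = 5.
The 5 still-open variables draw from only 5 values {3, 9, 11, 13, 15}, so each is used; only L can be 13, hence L = 13.
F and G between them cover only {9, 11} — a naked pair. Remove those values from E.
No further eliminations apply; I can still be any of 3, 15.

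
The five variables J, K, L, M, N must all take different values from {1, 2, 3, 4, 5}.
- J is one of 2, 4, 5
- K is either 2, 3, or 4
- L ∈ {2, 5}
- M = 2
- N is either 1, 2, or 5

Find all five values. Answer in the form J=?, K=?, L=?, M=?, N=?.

J=4, K=3, L=5, M=2, N=1

M must be 2 (only option left). Eliminate 2 elsewhere: J, K, L, N.
That leaves L = 5. Eliminate 5 elsewhere: J, N.
N's domain is down to {1}, so N = 1.
J must be 4 (only option left). Eliminate 4 elsewhere: K.
K's domain is down to {3}, so K = 3.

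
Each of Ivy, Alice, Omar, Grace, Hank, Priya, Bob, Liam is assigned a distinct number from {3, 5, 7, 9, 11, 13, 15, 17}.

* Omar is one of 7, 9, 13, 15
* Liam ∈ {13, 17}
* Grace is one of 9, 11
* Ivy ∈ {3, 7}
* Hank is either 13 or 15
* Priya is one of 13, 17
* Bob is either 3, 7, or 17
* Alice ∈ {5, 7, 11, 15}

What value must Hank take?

The 8 variables draw from only 8 values {3, 5, 7, 9, 11, 13, 15, 17}, so each is used; only Alice can be 5, hence Alice = 5.
Among the 7 still-open variables, 11 fits only Grace (and all 7 values in {3, 7, 9, 11, 13, 15, 17} must be used), so Grace = 11.
The 6 still-open variables together cover exactly {3, 7, 9, 13, 15, 17} — 6 values for 6 variables — and 9 appears only in Omar's list, so Omar = 9.
The 5 still-open variables together cover exactly {3, 7, 13, 15, 17} — 5 values for 5 variables — and 15 appears only in Hank's list, so Hank = 15.

15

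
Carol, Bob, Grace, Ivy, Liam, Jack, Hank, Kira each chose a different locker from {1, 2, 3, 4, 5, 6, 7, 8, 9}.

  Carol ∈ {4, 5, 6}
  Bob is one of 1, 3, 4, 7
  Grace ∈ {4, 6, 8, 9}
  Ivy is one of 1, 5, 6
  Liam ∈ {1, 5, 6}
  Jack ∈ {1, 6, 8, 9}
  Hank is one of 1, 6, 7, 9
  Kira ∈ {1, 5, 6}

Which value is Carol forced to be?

The 8 variables together cover exactly {1, 3, 4, 5, 6, 7, 8, 9} — 8 values for 8 variables — and 3 appears only in Bob's list, so Bob = 3.
The 7 still-open variables draw from only 7 values {1, 4, 5, 6, 7, 8, 9}, so each is used; only Hank can be 7, hence Hank = 7.
The 3 variables Ivy, Liam, Kira are confined to {1, 5, 6}, which locks those values in; drop them from Carol, Grace, Jack.
So Carol = 4.

4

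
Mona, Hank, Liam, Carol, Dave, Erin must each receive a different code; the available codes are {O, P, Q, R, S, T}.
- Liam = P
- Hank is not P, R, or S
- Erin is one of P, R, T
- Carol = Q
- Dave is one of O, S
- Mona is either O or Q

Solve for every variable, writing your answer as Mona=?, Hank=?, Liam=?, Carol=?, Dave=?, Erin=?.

Mona=O, Hank=T, Liam=P, Carol=Q, Dave=S, Erin=R

Liam's domain is down to {P}, so Liam = P. Remove P from Erin.
Carol must be Q (only option left). So Mona, Hank can't be Q.
Mona must be O (only option left). Eliminate O elsewhere: Hank, Dave.
Hank's domain is down to {T}, so Hank = T. Eliminate T elsewhere: Erin.
Dave has just one choice, so Dave = S.
Erin's domain is down to {R}, so Erin = R.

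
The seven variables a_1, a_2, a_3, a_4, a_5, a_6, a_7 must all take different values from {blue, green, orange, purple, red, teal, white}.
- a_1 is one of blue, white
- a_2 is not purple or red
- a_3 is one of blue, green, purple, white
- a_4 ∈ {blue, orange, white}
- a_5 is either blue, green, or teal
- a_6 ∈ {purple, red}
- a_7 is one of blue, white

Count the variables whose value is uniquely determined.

Among the 7 variables, red fits only a_6 (and all 7 values in {blue, green, orange, purple, red, teal, white} must be used), so a_6 = red.
The 6 still-open variables draw from only 6 values {blue, green, orange, purple, teal, white}, so each is used; only a_3 can be purple, hence a_3 = purple.
a_1 and a_7 between them cover only {blue, white} — a naked pair. Remove those values from a_2, a_4, a_5.
That leaves a_4 = orange. Eliminate orange elsewhere: a_2.
Determined: a_3=purple, a_4=orange, a_6=red. The other variables each still have more than one consistent value. That makes 3.

3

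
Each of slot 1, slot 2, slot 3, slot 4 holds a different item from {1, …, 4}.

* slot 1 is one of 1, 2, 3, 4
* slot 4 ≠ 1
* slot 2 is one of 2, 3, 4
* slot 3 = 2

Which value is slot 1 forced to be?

1

slot 3's domain is down to {2}, so slot 3 = 2. Remove 2 from slot 1, slot 2, slot 4.
Among the 3 still-open variables, 1 fits only slot 1 (and all 3 values in {1, 3, 4} must be used), so slot 1 = 1.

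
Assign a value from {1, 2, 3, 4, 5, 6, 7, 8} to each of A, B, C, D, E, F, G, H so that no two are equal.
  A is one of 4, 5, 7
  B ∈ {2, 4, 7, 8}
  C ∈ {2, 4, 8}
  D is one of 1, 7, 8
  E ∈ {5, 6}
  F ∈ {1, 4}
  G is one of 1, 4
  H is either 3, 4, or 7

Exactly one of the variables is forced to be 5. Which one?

The 8 variables draw from only 8 values {1, 2, 3, 4, 5, 6, 7, 8}, so each is used; only H can be 3, hence H = 3.
The 7 still-open variables draw from only 7 values {1, 2, 4, 5, 6, 7, 8}, so each is used; only E can be 6, hence E = 6.
The 6 still-open variables together cover exactly {1, 2, 4, 5, 7, 8} — 6 values for 6 variables — and 5 appears only in A's list, so A = 5.

A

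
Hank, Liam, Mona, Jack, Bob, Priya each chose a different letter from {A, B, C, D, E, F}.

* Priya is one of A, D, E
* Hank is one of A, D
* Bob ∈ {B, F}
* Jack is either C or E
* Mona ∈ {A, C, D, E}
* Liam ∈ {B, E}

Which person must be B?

Liam

The 6 variables draw from only 6 values {A, B, C, D, E, F}, so each is used; only Bob can be F, hence Bob = F.
The 5 still-open variables draw from only 5 values {A, B, C, D, E}, so each is used; only Liam can be B, hence Liam = B.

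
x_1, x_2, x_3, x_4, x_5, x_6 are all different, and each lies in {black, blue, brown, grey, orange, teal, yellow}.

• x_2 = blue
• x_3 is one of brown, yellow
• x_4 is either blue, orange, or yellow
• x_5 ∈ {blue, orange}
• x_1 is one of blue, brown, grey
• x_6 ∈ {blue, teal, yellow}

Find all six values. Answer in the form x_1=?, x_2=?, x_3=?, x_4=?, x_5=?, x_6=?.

x_2 must be blue (only option left). Eliminate blue elsewhere: x_1, x_4, x_5, x_6.
x_5's domain is down to {orange}, so x_5 = orange. Strike orange from x_4.
x_4 has just one choice, so x_4 = yellow. Strike yellow from x_3, x_6.
x_6 has just one choice, so x_6 = teal.
x_3 has just one choice, so x_3 = brown. Eliminate brown elsewhere: x_1.
That leaves x_1 = grey.

x_1=grey, x_2=blue, x_3=brown, x_4=yellow, x_5=orange, x_6=teal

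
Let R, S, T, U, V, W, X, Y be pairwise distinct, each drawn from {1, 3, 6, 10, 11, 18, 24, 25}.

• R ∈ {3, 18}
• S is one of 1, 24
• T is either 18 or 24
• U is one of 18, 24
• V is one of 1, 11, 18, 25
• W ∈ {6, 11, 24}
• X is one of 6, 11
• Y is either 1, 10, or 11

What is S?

The 8 variables together cover exactly {1, 3, 6, 10, 11, 18, 24, 25} — 8 values for 8 variables — and 3 appears only in R's list, so R = 3.
The 7 still-open variables together cover exactly {1, 6, 10, 11, 18, 24, 25} — 7 values for 7 variables — and 10 appears only in Y's list, so Y = 10.
The 6 still-open variables together cover exactly {1, 6, 11, 18, 24, 25} — 6 values for 6 variables — and 25 appears only in V's list, so V = 25.
The 5 still-open variables draw from only 5 values {1, 6, 11, 18, 24}, so each is used; only S can be 1, hence S = 1.

1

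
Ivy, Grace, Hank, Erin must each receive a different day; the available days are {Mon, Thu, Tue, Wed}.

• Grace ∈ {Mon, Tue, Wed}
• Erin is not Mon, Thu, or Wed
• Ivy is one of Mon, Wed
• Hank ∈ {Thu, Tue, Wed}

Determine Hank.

Thu

Erin has just one choice, so Erin = Tue. Remove Tue from Grace, Hank.
Among the 3 still-open variables, Thu fits only Hank (and all 3 values in {Mon, Thu, Wed} must be used), so Hank = Thu.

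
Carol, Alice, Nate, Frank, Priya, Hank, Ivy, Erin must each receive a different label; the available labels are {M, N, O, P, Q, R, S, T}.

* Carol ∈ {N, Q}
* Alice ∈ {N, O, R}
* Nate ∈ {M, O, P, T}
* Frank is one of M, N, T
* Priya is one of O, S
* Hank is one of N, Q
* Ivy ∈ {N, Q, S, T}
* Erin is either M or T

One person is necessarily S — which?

Ivy

Among the 8 variables, P fits only Nate (and all 8 values in {M, N, O, P, Q, R, S, T} must be used), so Nate = P.
The 7 still-open variables together cover exactly {M, N, O, Q, R, S, T} — 7 values for 7 variables — and R appears only in Alice's list, so Alice = R.
The 6 still-open variables together cover exactly {M, N, O, Q, S, T} — 6 values for 6 variables — and O appears only in Priya's list, so Priya = O.
The 5 still-open variables together cover exactly {M, N, Q, S, T} — 5 values for 5 variables — and S appears only in Ivy's list, so Ivy = S.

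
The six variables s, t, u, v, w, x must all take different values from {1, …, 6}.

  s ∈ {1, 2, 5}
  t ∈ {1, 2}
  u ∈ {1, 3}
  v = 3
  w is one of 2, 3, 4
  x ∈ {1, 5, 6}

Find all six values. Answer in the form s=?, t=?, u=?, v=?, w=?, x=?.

s=5, t=2, u=1, v=3, w=4, x=6

v has just one choice, so v = 3. So u, w can't be 3.
u has just one choice, so u = 1. Strike 1 from s, t, x.
That leaves t = 2. So s, w can't be 2.
w's domain is down to {4}, so w = 4.
That leaves s = 5. Eliminate 5 elsewhere: x.
x must be 6 (only option left).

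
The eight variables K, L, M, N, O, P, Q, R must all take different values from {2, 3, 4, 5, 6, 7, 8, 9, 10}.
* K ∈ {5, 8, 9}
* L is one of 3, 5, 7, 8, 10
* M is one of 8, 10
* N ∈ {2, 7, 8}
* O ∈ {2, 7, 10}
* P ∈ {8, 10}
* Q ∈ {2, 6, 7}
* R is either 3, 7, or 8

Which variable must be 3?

R

The 8 variables draw from only 8 values {2, 3, 5, 6, 7, 8, 9, 10}, so each is used; only Q can be 6, hence Q = 6.
The 7 still-open variables draw from only 7 values {2, 3, 5, 7, 8, 9, 10}, so each is used; only K can be 9, hence K = 9.
The 6 still-open variables draw from only 6 values {2, 3, 5, 7, 8, 10}, so each is used; only L can be 5, hence L = 5.
The 5 still-open variables together cover exactly {2, 3, 7, 8, 10} — 5 values for 5 variables — and 3 appears only in R's list, so R = 3.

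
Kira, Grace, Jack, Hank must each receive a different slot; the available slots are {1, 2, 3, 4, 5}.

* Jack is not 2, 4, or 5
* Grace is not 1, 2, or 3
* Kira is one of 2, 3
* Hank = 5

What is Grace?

4

Hank's domain is down to {5}, so Hank = 5. Eliminate 5 elsewhere: Grace.
So Grace = 4.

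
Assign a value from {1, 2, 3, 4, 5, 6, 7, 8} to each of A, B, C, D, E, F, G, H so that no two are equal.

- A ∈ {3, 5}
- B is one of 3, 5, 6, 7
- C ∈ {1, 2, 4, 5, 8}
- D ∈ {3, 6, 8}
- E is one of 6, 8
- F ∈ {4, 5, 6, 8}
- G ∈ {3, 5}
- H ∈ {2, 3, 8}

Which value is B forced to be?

Among the 8 variables, 1 fits only C (and all 8 values in {1, 2, 3, 4, 5, 6, 7, 8} must be used), so C = 1.
The 7 still-open variables together cover exactly {2, 3, 4, 5, 6, 7, 8} — 7 values for 7 variables — and 2 appears only in H's list, so H = 2.
Among the 6 still-open variables, 4 fits only F (and all 6 values in {3, 4, 5, 6, 7, 8} must be used), so F = 4.
The 5 still-open variables together cover exactly {3, 5, 6, 7, 8} — 5 values for 5 variables — and 7 appears only in B's list, so B = 7.

7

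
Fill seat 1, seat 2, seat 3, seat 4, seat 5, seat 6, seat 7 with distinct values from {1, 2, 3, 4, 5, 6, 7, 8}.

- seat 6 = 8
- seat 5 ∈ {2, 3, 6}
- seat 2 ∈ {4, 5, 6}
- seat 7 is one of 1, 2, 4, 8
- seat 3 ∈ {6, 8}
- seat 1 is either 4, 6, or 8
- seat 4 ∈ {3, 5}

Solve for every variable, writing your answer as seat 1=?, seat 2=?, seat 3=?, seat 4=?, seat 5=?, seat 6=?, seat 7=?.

seat 1=4, seat 2=5, seat 3=6, seat 4=3, seat 5=2, seat 6=8, seat 7=1

seat 6 must be 8 (only option left). Remove 8 from seat 1, seat 3, seat 7.
That leaves seat 3 = 6. Remove 6 from seat 1, seat 2, seat 5.
seat 1 must be 4 (only option left). So seat 2, seat 7 can't be 4.
seat 2 has just one choice, so seat 2 = 5. Remove 5 from seat 4.
seat 4 has just one choice, so seat 4 = 3. Strike 3 from seat 5.
seat 5's domain is down to {2}, so seat 5 = 2. Remove 2 from seat 7.
seat 7 has just one choice, so seat 7 = 1.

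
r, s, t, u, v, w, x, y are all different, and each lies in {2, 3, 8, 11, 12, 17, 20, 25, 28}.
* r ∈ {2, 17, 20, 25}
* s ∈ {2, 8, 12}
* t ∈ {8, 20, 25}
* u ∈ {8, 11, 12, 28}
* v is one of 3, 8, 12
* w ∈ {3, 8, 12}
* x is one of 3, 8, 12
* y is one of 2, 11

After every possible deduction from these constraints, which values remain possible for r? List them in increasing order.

17, 20, 25

v, w, x share exactly the 3 values {3, 8, 12}; by pigeonhole those values go to them, so strike 3, 8, 12 from s, t, u.
s must be 2 (only option left). Remove 2 from r, y.
y's domain is down to {11}, so y = 11. Remove 11 from u.
u must be 28 (only option left).
No further eliminations apply; r can still be any of 17, 20, 25.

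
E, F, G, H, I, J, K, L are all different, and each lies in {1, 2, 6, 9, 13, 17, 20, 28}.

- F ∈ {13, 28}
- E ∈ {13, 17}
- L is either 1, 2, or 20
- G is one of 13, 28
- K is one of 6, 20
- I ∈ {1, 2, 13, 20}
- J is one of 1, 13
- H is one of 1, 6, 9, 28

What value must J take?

1

Among the 8 variables, 9 fits only H (and all 8 values in {1, 2, 6, 9, 13, 17, 20, 28} must be used), so H = 9.
Among the 7 still-open variables, 6 fits only K (and all 7 values in {1, 2, 6, 13, 17, 20, 28} must be used), so K = 6.
The 6 still-open variables together cover exactly {1, 2, 13, 17, 20, 28} — 6 values for 6 variables — and 17 appears only in E's list, so E = 17.
F and G between them cover only {13, 28} — a naked pair. Remove those values from I, J.
So J = 1.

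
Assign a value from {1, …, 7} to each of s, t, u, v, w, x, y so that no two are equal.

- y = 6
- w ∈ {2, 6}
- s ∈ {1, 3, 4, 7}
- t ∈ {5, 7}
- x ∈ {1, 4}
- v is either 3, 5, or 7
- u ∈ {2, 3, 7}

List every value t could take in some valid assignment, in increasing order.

y must be 6 (only option left). Strike 6 from w.
w has just one choice, so w = 2. Strike 2 from u.
t, u, v share exactly the 3 values {3, 5, 7}; by pigeonhole those values go to them, so strike 3, 5, 7 from s.
No further eliminations apply; t can still be any of 5, 7.

5, 7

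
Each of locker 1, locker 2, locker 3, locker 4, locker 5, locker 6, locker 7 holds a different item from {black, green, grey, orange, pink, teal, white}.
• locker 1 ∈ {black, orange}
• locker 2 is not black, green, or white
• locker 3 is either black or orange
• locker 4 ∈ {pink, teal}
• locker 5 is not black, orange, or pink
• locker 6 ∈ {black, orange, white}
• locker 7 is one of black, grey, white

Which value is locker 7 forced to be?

grey

Among the 7 variables, green fits only locker 5 (and all 7 values in {black, green, grey, orange, pink, teal, white} must be used), so locker 5 = green.
The 2 variables locker 1 and locker 3 are confined to {black, orange}, which locks those values in; drop them from locker 2, locker 6, locker 7.
locker 6 must be white (only option left). Strike white from locker 7.
So locker 7 = grey.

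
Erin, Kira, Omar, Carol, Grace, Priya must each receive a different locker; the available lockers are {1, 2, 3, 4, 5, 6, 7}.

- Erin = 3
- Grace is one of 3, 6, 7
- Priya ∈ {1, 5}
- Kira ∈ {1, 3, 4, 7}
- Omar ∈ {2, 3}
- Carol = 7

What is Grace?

Erin has just one choice, so Erin = 3. Strike 3 from Kira, Omar, Grace.
That leaves Omar = 2.
Carol must be 7 (only option left). So Kira, Grace can't be 7.
So Grace = 6.

6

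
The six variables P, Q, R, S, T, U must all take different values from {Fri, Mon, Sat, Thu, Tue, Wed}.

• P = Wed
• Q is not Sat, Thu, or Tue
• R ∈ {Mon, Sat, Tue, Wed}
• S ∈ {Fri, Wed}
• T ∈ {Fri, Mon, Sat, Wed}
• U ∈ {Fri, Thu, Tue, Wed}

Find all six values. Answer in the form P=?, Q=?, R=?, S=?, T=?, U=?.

P=Wed, Q=Mon, R=Tue, S=Fri, T=Sat, U=Thu

P has just one choice, so P = Wed. Remove Wed from Q, R, S, T, U.
S's domain is down to {Fri}, so S = Fri. So Q, T, U can't be Fri.
Q's domain is down to {Mon}, so Q = Mon. Eliminate Mon elsewhere: R, T.
T has just one choice, so T = Sat. Remove Sat from R.
R must be Tue (only option left). Strike Tue from U.
U must be Thu (only option left).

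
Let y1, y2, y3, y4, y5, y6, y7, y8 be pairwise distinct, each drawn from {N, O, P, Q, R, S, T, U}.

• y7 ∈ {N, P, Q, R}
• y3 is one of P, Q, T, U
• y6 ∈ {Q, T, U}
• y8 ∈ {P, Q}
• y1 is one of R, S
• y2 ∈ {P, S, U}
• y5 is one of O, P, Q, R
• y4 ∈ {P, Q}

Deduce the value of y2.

The 8 variables draw from only 8 values {N, O, P, Q, R, S, T, U}, so each is used; only y7 can be N, hence y7 = N.
The 7 still-open variables draw from only 7 values {O, P, Q, R, S, T, U}, so each is used; only y5 can be O, hence y5 = O.
The 6 still-open variables together cover exactly {P, Q, R, S, T, U} — 6 values for 6 variables — and R appears only in y1's list, so y1 = R.
Among the 5 still-open variables, S fits only y2 (and all 5 values in {P, Q, S, T, U} must be used), so y2 = S.

S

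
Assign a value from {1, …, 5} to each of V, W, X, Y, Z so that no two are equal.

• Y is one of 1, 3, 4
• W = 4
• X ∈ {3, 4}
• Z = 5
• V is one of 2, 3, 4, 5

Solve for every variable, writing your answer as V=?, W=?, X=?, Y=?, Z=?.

W's domain is down to {4}, so W = 4. Remove 4 from V, X, Y.
That leaves X = 3. Strike 3 from V, Y.
Y's domain is down to {1}, so Y = 1.
Z must be 5 (only option left). Remove 5 from V.
V has just one choice, so V = 2.

V=2, W=4, X=3, Y=1, Z=5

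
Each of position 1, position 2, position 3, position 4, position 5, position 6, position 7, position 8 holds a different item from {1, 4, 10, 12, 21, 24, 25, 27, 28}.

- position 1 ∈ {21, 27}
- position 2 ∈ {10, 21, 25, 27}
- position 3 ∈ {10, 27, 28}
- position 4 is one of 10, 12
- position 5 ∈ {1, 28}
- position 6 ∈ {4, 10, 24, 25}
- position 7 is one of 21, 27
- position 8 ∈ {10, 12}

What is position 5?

The 2 variables position 1 and position 7 are confined to {21, 27}, which locks those values in; drop them from position 2, position 3.
position 4 and position 8 between them cover only {10, 12} — a naked pair. Remove those values from position 2, position 3, position 6.
position 2 must be 25 (only option left). Strike 25 from position 6.
position 3 has just one choice, so position 3 = 28. Remove 28 from position 5.
So position 5 = 1.

1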